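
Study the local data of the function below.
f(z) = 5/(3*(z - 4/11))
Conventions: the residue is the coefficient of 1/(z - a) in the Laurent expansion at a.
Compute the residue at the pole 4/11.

At the order-1 pole 4/11 set g(z) = (z - (4/11))*f(z) = 5/3.
Simple pole: residue = g(a) at a = 4/11, which is 5/3.

The residue is 5/3.


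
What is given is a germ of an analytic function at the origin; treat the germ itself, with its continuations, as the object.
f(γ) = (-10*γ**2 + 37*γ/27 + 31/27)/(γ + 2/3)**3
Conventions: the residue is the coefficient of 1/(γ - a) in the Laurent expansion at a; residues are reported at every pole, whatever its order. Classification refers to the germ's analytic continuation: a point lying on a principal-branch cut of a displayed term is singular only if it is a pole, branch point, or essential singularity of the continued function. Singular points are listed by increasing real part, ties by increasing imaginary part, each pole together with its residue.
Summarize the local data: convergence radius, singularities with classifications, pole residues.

Radius of convergence at 0: 2/3.
At -2/3: a pole of order 3; residue -10.

Denominator factor (γ + 2/3)^3: pole of order 3 at -2/3, modulus 2/3.
The radius of convergence is the smallest modulus among the singular points: 2/3.
At the order-3 pole -2/3 set g(γ) = (γ - (-2/3))^3*f(γ) = -10*γ**2 + 37*γ/27 + 31/27.
Order-3 pole: residue = g''(a)/2; g''(-2/3) = -20, so the residue is -10.


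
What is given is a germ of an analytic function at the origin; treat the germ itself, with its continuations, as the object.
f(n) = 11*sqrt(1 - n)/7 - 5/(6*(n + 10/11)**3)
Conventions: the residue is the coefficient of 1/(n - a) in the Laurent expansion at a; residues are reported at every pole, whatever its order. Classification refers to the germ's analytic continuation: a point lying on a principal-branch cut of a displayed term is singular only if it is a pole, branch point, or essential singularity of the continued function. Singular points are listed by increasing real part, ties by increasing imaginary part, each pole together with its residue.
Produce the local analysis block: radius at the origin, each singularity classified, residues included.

Radius of convergence at 0: 10/11.
At -10/11: a pole of order 3; residue 0.
At 1: an algebraic (square-root) branch point.

Denominator factor (n + 10/11)^3: pole of order 3 at -10/11, modulus 10/11.
Branch term (11/7)*sqrt(1 - n/(1)): its argument vanishes at n = 1, a square-root branch point, modulus 1.
The radius of convergence is the smallest modulus among the singular points: 10/11.
The branch term is analytic at -10/11 and contributes nothing to the residue; only the rational part matters.
At the order-3 pole -10/11 set g(n) = (n - (-10/11))^3*(rational part) = -5/6.
Order-3 pole: residue = g''(a)/2; g''(-10/11) = 0, so the residue is 0.
List the singular points by increasing real part (a conjugate pair: the negative imaginary part first).


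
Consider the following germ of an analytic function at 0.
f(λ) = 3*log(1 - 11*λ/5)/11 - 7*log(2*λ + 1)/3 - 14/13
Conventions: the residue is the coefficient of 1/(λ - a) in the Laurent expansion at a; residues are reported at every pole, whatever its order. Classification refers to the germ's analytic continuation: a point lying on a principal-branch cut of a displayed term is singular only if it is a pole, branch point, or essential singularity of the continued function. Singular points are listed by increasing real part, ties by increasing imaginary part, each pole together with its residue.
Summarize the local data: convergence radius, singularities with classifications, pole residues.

Branch term (3/11)*log(1 - λ/(5/11)): its argument vanishes at λ = 5/11, a logarithmic branch point, modulus 5/11.
Branch term (-7/3)*log(1 - λ/(-1/2)): its argument vanishes at λ = -1/2, a logarithmic branch point, modulus 1/2.
The radius of convergence is the smallest modulus among the singular points: 5/11.
List the singular points by increasing real part (a conjugate pair: the negative imaginary part first).

Radius of convergence at 0: 5/11.
At -1/2: a logarithmic branch point.
At 5/11: a logarithmic branch point.


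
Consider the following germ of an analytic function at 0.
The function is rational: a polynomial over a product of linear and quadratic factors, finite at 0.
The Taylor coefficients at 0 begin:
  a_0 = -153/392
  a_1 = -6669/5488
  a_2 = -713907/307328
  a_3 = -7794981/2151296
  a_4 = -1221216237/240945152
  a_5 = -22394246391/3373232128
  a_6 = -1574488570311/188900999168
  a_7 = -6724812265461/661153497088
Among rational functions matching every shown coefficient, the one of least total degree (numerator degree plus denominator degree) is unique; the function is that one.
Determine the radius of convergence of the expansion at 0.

No rational of total degree below 4 reproduces all 8 coefficients; solving the [1/3] Pade equations on them gives f(u) = (2*u/7 + 17/28)/((u - 4/3)**2*(u - 7/8)), whose expansion matches every shown term.
Denominator factor (u - 7/8): pole of order 1 at 7/8, modulus 7/8.
Denominator factor (u - 4/3)^2: pole of order 2 at 4/3, modulus 4/3.
The radius of convergence is the smallest modulus among the singular points: 7/8.

The radius of convergence is 7/8.


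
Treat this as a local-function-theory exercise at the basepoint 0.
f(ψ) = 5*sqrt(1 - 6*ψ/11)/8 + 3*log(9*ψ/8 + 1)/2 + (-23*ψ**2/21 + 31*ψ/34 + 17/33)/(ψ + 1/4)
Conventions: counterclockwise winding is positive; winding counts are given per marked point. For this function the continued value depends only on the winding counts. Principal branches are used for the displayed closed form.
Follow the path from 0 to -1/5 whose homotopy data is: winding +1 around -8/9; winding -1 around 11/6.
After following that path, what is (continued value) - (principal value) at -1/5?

The rational part is single-valued and drops out of the difference; each branch term changes only by its own monodromy.
(3/2)*log(1 - ψ/(-8/9)): each positive loop around -8/9 adds 2*pi*i to the log, so winding +1 contributes (3/2)*(1)*2*pi*i = (3)*pi*i.
(5/8)*sqrt(1 - ψ/(11/6)): winding -1 is odd, the square root flips sign, contributing -2*(5/8)*sqrt(1 - (-1/5)/(11/6)) = -2*(5/8)*sqrt(61/55) = -(1/44)*sqrt(3355).
Summing the contributions at ψ = -1/5 gives (-(1/44)*sqrt(3355)) + ((3)*pi)*i.

Continued minus principal equals (-(1/44)*sqrt(3355)) + ((3)*pi)*i.


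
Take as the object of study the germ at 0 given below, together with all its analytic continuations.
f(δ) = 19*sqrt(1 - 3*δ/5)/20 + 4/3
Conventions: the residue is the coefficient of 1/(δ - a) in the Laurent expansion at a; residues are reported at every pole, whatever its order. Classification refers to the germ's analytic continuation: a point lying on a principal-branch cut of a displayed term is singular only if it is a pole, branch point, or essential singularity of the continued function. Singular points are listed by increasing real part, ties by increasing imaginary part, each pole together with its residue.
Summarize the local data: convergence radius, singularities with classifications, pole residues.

Radius of convergence at 0: 5/3.
At 5/3: an algebraic (square-root) branch point.

Branch term (19/20)*sqrt(1 - δ/(5/3)): its argument vanishes at δ = 5/3, a square-root branch point, modulus 5/3.
The radius of convergence is the smallest modulus among the singular points: 5/3.


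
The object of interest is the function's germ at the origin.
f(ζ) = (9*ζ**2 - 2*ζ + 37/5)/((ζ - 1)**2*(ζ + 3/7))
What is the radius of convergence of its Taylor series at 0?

The radius of convergence is 3/7.

Denominator factor (ζ - 1)^2: pole of order 2 at 1, modulus 1.
Denominator factor (ζ + 3/7): pole of order 1 at -3/7, modulus 3/7.
The radius of convergence is the smallest modulus among the singular points: 3/7.


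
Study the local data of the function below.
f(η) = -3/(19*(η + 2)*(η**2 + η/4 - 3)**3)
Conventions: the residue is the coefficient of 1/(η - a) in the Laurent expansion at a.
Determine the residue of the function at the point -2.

The residue is -24/19.

At the order-1 pole -2 set g(η) = (η - (-2))*f(η) = -3/(19*(η**2 + η/4 - 3)**3).
Simple pole: residue = g(a) at a = -2, which is -24/19.


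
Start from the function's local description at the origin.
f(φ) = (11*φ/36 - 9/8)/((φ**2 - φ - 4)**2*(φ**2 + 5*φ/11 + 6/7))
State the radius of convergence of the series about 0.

The radius of convergence is (1/7)*sqrt(42).

Denominator factor (φ**2 - φ - 4)^2: discriminant 17, real irrational roots 1/2 + (1/2)*sqrt(17) and 1/2 - (1/2)*sqrt(17); poles of order 2, moduli 1/2 + (1/2)*sqrt(17) and -1/2 + (1/2)*sqrt(17).
Denominator factor (φ**2 + 5*φ/11 + 6/7): discriminant -2729/847, complex-conjugate roots (-5/22) + ((1/154)*sqrt(19103))*i and (-5/22) - ((1/154)*sqrt(19103))*i; poles of order 1, moduli (1/7)*sqrt(42) and (1/7)*sqrt(42).
The radius of convergence is the smallest modulus among the singular points: (1/7)*sqrt(42).


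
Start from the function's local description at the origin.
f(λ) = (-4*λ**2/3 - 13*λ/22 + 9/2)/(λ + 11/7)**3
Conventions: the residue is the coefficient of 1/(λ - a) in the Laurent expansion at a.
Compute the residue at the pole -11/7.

The residue is -4/3.

At the order-3 pole -11/7 set g(λ) = (λ - (-11/7))^3*f(λ) = -4*λ**2/3 - 13*λ/22 + 9/2.
Order-3 pole: residue = g''(a)/2; g''(-11/7) = -8/3, so the residue is -4/3.


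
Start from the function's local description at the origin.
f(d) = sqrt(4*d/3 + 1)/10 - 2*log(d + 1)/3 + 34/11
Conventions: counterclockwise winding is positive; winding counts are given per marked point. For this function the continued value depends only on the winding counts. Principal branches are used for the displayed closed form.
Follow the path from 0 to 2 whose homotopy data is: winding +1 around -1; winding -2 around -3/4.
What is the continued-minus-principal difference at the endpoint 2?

Continued minus principal equals -(4/3)*pi*i.

The rational part is single-valued and drops out of the difference; each branch term changes only by its own monodromy.
(1/10)*sqrt(1 - d/(-3/4)): winding -2 is even, the square root returns to the same sheet, contribution 0.
(-2/3)*log(1 - d/(-1)): each positive loop around -1 adds 2*pi*i to the log, so winding +1 contributes (-2/3)*(1)*2*pi*i = -(4/3)*pi*i.
Summing the contributions at d = 2 gives -(4/3)*pi*i.


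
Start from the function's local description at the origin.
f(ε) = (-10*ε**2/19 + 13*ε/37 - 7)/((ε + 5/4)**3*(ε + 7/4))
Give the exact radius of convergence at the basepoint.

Denominator factor (ε + 5/4)^3: pole of order 3 at -5/4, modulus 5/4.
Denominator factor (ε + 7/4): pole of order 1 at -7/4, modulus 7/4.
The radius of convergence is the smallest modulus among the singular points: 5/4.

The radius of convergence is 5/4.


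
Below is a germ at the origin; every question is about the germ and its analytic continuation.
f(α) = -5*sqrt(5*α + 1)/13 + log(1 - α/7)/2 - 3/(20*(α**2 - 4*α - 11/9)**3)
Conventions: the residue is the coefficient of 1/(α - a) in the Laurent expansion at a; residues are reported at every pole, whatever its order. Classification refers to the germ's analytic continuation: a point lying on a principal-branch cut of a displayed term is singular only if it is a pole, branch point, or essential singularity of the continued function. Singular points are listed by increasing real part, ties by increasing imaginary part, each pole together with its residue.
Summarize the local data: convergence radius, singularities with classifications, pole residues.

Radius of convergence at 0: 1/5.
At 2 - (1/3)*sqrt(47): a pole of order 3; residue (2187/33223360)*sqrt(47).
At -1/5: an algebraic (square-root) branch point.
At 2 + (1/3)*sqrt(47): a pole of order 3; residue -(2187/33223360)*sqrt(47).
At 7: a logarithmic branch point.

Denominator factor (α**2 - 4*α - 11/9)^3: discriminant 188/9, real irrational roots 2 + (1/3)*sqrt(47) and 2 - (1/3)*sqrt(47); poles of order 3, moduli 2 + (1/3)*sqrt(47) and -2 + (1/3)*sqrt(47).
Branch term (-5/13)*sqrt(1 - α/(-1/5)): its argument vanishes at α = -1/5, a square-root branch point, modulus 1/5.
Branch term (1/2)*log(1 - α/(7)): its argument vanishes at α = 7, a logarithmic branch point, modulus 7.
The radius of convergence is the smallest modulus among the singular points: 1/5.
The branch terms are analytic at 2 - (1/3)*sqrt(47) and contribute nothing to the residue; only the rational part matters.
The factor α**2 - 4*α - 11/9 splits as (α - a)(α - a') with a = 2 - (1/3)*sqrt(47), a' = 2 + (1/3)*sqrt(47). At the order-3 pole a set g(α) = (α - a)^3*(rational part) = [-3/20] / (α - a')^3.
Order-3 pole: residue = g''(a)/2; g''(2 - (1/3)*sqrt(47)) = (2187/16611680)*sqrt(47), so the residue is (2187/33223360)*sqrt(47).
The branch terms are analytic at 2 + (1/3)*sqrt(47) and contribute nothing to the residue; only the rational part matters.
The factor α**2 - 4*α - 11/9 splits as (α - a)(α - a') with a = 2 + (1/3)*sqrt(47), a' = 2 - (1/3)*sqrt(47). At the order-3 pole a set g(α) = (α - a)^3*(rational part) = [-3/20] / (α - a')^3.
Order-3 pole: residue = g''(a)/2; g''(2 + (1/3)*sqrt(47)) = -(2187/16611680)*sqrt(47), so the residue is -(2187/33223360)*sqrt(47).
List the singular points by increasing real part (a conjugate pair: the negative imaginary part first).


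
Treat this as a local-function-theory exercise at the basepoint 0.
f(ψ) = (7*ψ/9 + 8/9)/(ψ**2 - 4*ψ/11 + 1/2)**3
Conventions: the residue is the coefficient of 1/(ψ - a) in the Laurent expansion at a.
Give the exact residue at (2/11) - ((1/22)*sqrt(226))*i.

The residue is ((248897/2885794)*sqrt(226))*i.

The factor ψ**2 - 4*ψ/11 + 1/2 splits as (ψ - a)(ψ - a') with a = (2/11) - ((1/22)*sqrt(226))*i, a' = (2/11) + ((1/22)*sqrt(226))*i. At the order-3 pole a set g(ψ) = (ψ - a)^3*f(ψ) = [7*ψ/9 + 8/9] / (ψ - a')^3.
Order-3 pole: residue = g''(a)/2; g''((2/11) - ((1/22)*sqrt(226))*i) = ((248897/1442897)*sqrt(226))*i, so the residue is ((248897/2885794)*sqrt(226))*i.


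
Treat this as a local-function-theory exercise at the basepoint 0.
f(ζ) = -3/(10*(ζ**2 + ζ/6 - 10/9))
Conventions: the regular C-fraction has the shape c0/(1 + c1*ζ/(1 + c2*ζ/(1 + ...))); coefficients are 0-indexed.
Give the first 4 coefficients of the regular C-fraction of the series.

Taylor coefficients (expand at 0): a_0 = 27/100, a_1 = 81/2000, a_2 = 9963/40000, a_3 = 59049/800000.
c0 = a_0 = 27/100. Peel one level at a time: if S = 1 + c*ζ/S' with S'(0) = 1, then c is the ζ-coefficient of S and S' = c*ζ/(S - 1).
S_1 = c0/f = 1 + (-3/20)*ζ + (-9/10)*ζ^2 + ...; c1 = -3/20.
S_2 = c1*ζ/(S_1 - 1) = 1 + (-6)*ζ + (36)*ζ^2 + ...; c2 = -6.
S_3 = c2*ζ/(S_2 - 1) = 1 + (6)*ζ + ...; c3 = 6.

The regular C-fraction coefficients are [27/100, -3/20, -6, 6].


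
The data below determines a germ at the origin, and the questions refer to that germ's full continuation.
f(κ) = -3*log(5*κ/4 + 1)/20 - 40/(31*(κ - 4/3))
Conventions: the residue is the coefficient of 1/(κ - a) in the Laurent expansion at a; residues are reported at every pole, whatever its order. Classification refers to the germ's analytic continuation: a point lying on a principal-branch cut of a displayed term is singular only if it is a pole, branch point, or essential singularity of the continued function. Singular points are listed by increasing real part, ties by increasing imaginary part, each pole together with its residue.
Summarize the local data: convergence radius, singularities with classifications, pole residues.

Denominator factor (κ - 4/3): pole of order 1 at 4/3, modulus 4/3.
Branch term (-3/20)*log(1 - κ/(-4/5)): its argument vanishes at κ = -4/5, a logarithmic branch point, modulus 4/5.
The radius of convergence is the smallest modulus among the singular points: 4/5.
The branch term is analytic at 4/3 and contributes nothing to the residue; only the rational part matters.
At the order-1 pole 4/3 set g(κ) = (κ - (4/3))*(rational part) = -40/31.
Simple pole: residue = g(a) at a = 4/3, which is -40/31.
List the singular points by increasing real part (a conjugate pair: the negative imaginary part first).

Radius of convergence at 0: 4/5.
At -4/5: a logarithmic branch point.
At 4/3: a pole of order 1; residue -40/31.


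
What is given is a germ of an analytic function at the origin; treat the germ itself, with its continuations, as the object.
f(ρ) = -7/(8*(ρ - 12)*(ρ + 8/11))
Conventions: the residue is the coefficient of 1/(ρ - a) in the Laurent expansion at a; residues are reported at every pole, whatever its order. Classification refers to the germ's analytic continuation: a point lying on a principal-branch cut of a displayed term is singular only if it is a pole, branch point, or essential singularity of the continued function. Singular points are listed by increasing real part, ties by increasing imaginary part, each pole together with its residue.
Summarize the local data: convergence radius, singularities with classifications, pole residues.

Radius of convergence at 0: 8/11.
At -8/11: a pole of order 1; residue 11/160.
At 12: a pole of order 1; residue -11/160.

Denominator factor (ρ + 8/11): pole of order 1 at -8/11, modulus 8/11.
Denominator factor (ρ - 12): pole of order 1 at 12, modulus 12.
The radius of convergence is the smallest modulus among the singular points: 8/11.
At the order-1 pole -8/11 set g(ρ) = (ρ - (-8/11))*f(ρ) = -7/(8*(ρ - 12)).
Simple pole: residue = g(a) at a = -8/11, which is 11/160.
At the order-1 pole 12 set g(ρ) = (ρ - (12))*f(ρ) = -7/(8*(ρ + 8/11)).
Simple pole: residue = g(a) at a = 12, which is -11/160.
List the singular points by increasing real part (a conjugate pair: the negative imaginary part first).


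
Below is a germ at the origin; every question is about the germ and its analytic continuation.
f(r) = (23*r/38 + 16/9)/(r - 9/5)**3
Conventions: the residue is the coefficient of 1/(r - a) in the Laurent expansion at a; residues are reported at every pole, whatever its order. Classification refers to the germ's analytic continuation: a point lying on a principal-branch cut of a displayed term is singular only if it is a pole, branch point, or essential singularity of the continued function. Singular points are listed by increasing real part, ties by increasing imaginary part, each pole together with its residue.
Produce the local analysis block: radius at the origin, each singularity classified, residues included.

Radius of convergence at 0: 9/5.
At 9/5: a pole of order 3; residue 0.

Denominator factor (r - 9/5)^3: pole of order 3 at 9/5, modulus 9/5.
The radius of convergence is the smallest modulus among the singular points: 9/5.
At the order-3 pole 9/5 set g(r) = (r - (9/5))^3*f(r) = 23*r/38 + 16/9.
Order-3 pole: residue = g''(a)/2; g''(9/5) = 0, so the residue is 0.


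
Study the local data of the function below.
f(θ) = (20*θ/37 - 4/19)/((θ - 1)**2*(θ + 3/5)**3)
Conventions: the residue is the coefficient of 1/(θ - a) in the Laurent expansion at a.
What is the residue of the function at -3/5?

At the order-3 pole -3/5 set g(θ) = (θ - (-3/5))^3*f(θ) = (20*θ/37 - 4/19)/(θ - 1)**2.
Order-3 pole: residue = g''(a)/2; g''(-3/5) = 6875/179968, so the residue is 6875/359936.

The residue is 6875/359936.


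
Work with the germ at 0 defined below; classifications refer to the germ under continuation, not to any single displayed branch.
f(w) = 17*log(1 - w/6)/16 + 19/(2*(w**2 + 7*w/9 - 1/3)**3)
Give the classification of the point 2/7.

The point is a regular point.

Denominator factors: w**2 + 7*w/9 - 1/3 = -13/441 at w = 2/7 — none vanishes.
Branch term log(1 - w/(6)): argument at 2/7 is 20/21, nonzero, so 2/7 is not its branch point (a point on a principal cut is still regular for the continued germ).
So the germ continues analytically to 2/7.


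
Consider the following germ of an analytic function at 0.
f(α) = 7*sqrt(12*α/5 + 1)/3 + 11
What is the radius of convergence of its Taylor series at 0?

The radius of convergence is 5/12.

Branch term (7/3)*sqrt(1 - α/(-5/12)): its argument vanishes at α = -5/12, a square-root branch point, modulus 5/12.
The radius of convergence is the smallest modulus among the singular points: 5/12.


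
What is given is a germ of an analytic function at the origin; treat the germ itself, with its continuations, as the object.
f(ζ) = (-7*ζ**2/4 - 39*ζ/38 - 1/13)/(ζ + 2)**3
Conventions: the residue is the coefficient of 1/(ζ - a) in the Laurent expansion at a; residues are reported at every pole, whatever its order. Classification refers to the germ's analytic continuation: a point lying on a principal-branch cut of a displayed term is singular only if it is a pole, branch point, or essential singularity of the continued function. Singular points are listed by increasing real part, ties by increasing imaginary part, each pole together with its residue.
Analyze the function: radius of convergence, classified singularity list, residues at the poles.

Denominator factor (ζ + 2)^3: pole of order 3 at -2, modulus 2.
The radius of convergence is the smallest modulus among the singular points: 2.
At the order-3 pole -2 set g(ζ) = (ζ - (-2))^3*f(ζ) = -7*ζ**2/4 - 39*ζ/38 - 1/13.
Order-3 pole: residue = g''(a)/2; g''(-2) = -7/2, so the residue is -7/4.

Radius of convergence at 0: 2.
At -2: a pole of order 3; residue -7/4.


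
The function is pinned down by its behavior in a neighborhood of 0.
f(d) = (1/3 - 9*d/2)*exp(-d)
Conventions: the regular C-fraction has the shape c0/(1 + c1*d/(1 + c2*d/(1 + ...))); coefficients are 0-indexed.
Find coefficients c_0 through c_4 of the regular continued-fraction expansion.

The regular C-fraction coefficients are [1/3, 29/2, -785/58, 2297/68295, -3619867/10818870].

Taylor coefficients (expand at 0): a_0 = 1/3, a_1 = -29/6, a_2 = 14/3, a_3 = -83/36, a_4 = 55/72.
c0 = a_0 = 1/3. Peel one level at a time: if S = 1 + c*d/S' with S'(0) = 1, then c is the d-coefficient of S and S' = c*d/(S - 1).
S_1 = c0/f = 1 + (29/2)*d + (785/4)*d^2 + ...; c1 = 29/2.
S_2 = c1*d/(S_1 - 1) = 1 + (-785/58)*d + (2297/5046)*d^2 + ...; c2 = -785/58.
S_3 = c2*d/(S_2 - 1) = 1 + (2297/68295)*d + (124823/11092050)*d^2 + ...; c3 = 2297/68295.
S_4 = c3*d/(S_3 - 1) = 1 + (-3619867/10818870)*d + ...; c4 = -3619867/10818870.


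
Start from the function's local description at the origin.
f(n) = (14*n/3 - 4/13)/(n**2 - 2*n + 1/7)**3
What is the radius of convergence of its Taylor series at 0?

The radius of convergence is 1 - (1/7)*sqrt(42).

Denominator factor (n**2 - 2*n + 1/7)^3: discriminant 24/7, real irrational roots 1 + (1/7)*sqrt(42) and 1 - (1/7)*sqrt(42); poles of order 3, moduli 1 + (1/7)*sqrt(42) and 1 - (1/7)*sqrt(42).
The radius of convergence is the smallest modulus among the singular points: 1 - (1/7)*sqrt(42).


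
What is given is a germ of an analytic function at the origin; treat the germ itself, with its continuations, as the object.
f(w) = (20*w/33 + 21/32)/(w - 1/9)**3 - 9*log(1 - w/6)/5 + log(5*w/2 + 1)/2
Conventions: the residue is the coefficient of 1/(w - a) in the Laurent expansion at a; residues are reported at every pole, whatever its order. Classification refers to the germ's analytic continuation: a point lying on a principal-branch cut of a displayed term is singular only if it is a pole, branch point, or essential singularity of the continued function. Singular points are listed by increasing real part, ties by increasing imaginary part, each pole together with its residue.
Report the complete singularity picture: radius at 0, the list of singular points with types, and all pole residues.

Radius of convergence at 0: 1/9.
At -2/5: a logarithmic branch point.
At 1/9: a pole of order 3; residue 0.
At 6: a logarithmic branch point.

Denominator factor (w - 1/9)^3: pole of order 3 at 1/9, modulus 1/9.
Branch term (1/2)*log(1 - w/(-2/5)): its argument vanishes at w = -2/5, a logarithmic branch point, modulus 2/5.
Branch term (-9/5)*log(1 - w/(6)): its argument vanishes at w = 6, a logarithmic branch point, modulus 6.
The radius of convergence is the smallest modulus among the singular points: 1/9.
The branch terms are analytic at 1/9 and contribute nothing to the residue; only the rational part matters.
At the order-3 pole 1/9 set g(w) = (w - (1/9))^3*(rational part) = 20*w/33 + 21/32.
Order-3 pole: residue = g''(a)/2; g''(1/9) = 0, so the residue is 0.
List the singular points by increasing real part (a conjugate pair: the negative imaginary part first).


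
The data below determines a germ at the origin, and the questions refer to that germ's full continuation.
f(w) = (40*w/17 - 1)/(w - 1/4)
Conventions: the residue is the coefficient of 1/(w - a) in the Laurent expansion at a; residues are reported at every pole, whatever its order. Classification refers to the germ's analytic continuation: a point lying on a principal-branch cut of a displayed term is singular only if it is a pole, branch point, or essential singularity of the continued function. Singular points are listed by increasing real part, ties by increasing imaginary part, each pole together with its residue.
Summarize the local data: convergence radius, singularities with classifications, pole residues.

Denominator factor (w - 1/4): pole of order 1 at 1/4, modulus 1/4.
The radius of convergence is the smallest modulus among the singular points: 1/4.
At the order-1 pole 1/4 set g(w) = (w - (1/4))*f(w) = 40*w/17 - 1.
Simple pole: residue = g(a) at a = 1/4, which is -7/17.

Radius of convergence at 0: 1/4.
At 1/4: a pole of order 1; residue -7/17.


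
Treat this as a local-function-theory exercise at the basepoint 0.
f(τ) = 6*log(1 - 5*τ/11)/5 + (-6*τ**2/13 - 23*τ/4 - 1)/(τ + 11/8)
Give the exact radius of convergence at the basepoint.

The radius of convergence is 11/8.

Denominator factor (τ + 11/8): pole of order 1 at -11/8, modulus 11/8.
Branch term (6/5)*log(1 - τ/(11/5)): its argument vanishes at τ = 11/5, a logarithmic branch point, modulus 11/5.
The radius of convergence is the smallest modulus among the singular points: 11/8.


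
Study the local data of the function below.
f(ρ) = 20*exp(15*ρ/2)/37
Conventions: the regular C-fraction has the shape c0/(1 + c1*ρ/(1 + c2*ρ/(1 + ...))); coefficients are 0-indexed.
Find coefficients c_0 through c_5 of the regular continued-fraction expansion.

Taylor coefficients (expand at 0): a_0 = 20/37, a_1 = 150/37, a_2 = 1125/74, a_3 = 5625/148, a_4 = 84375/1184, a_5 = 253125/2368.
c0 = a_0 = 20/37. Peel one level at a time: if S = 1 + c*ρ/S' with S'(0) = 1, then c is the ρ-coefficient of S and S' = c*ρ/(S - 1).
S_1 = c0/f = 1 + (-15/2)*ρ + (225/8)*ρ^2 + ...; c1 = -15/2.
S_2 = c1*ρ/(S_1 - 1) = 1 + (15/4)*ρ + (75/16)*ρ^2 + ...; c2 = 15/4.
S_3 = c2*ρ/(S_2 - 1) = 1 + (-5/4)*ρ + (25/16)*ρ^2 + ...; c3 = -5/4.
S_4 = c3*ρ/(S_3 - 1) = 1 + (5/4)*ρ + (15/16)*ρ^2 + ...; c4 = 5/4.
S_5 = c4*ρ/(S_4 - 1) = 1 + (-3/4)*ρ + ...; c5 = -3/4.

The regular C-fraction coefficients are [20/37, -15/2, 15/4, -5/4, 5/4, -3/4].


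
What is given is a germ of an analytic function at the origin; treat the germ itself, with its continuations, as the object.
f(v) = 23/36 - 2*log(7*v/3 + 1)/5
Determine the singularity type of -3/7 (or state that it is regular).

The term (-2/5)*log(1 - v/(-3/7)) has argument 1 - -3/7/(-3/7) = 0 at -3/7: a logarithmic (infinitely-sheeted) branch point; the remaining terms are analytic or single-valued there.

The point is a logarithmic branch point.


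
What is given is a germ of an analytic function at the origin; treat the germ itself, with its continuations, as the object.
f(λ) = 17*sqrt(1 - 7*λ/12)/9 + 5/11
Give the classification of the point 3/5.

The point is a regular point.

There is no denominator, hence no pole anywhere.
Branch term sqrt(1 - λ/(12/7)): argument at 3/5 is 13/20, nonzero, so 3/5 is not its branch point (a point on a principal cut is still regular for the continued germ).
So the germ continues analytically to 3/5.


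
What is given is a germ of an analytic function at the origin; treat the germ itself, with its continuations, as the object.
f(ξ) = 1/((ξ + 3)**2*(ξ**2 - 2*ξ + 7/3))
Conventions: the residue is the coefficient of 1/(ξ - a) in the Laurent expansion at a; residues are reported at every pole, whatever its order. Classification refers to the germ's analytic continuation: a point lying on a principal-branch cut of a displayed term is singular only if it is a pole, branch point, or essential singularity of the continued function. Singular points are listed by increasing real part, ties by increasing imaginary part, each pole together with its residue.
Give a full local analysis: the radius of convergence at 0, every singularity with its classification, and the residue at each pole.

Denominator factor (ξ**2 - 2*ξ + 7/3): discriminant -16/3, complex-conjugate roots (1) + ((2/3)*sqrt(3))*i and (1) - ((2/3)*sqrt(3))*i; poles of order 1, moduli (1/3)*sqrt(21) and (1/3)*sqrt(21).
Denominator factor (ξ + 3)^2: pole of order 2 at -3, modulus 3.
The radius of convergence is the smallest modulus among the singular points: (1/3)*sqrt(21).
At the order-2 pole -3 set g(ξ) = (ξ - (-3))^2*f(ξ) = 1/(ξ**2 - 2*ξ + 7/3).
Order-2 pole: residue = g'(a); g'(-3) = 9/338, so the residue is 9/338.
The factor ξ**2 - 2*ξ + 7/3 splits as (ξ - a)(ξ - a') with a = (1) - ((2/3)*sqrt(3))*i, a' = (1) + ((2/3)*sqrt(3))*i. At the order-1 pole a set g(ξ) = (ξ - a)*f(ξ) = [(ξ + 3)**(-2)] / (ξ - a').
Simple pole: residue = g(a) at a = (1) - ((2/3)*sqrt(3))*i, which is (-9/676) + ((33/2704)*sqrt(3))*i.
The factor ξ**2 - 2*ξ + 7/3 splits as (ξ - a)(ξ - a') with a = (1) + ((2/3)*sqrt(3))*i, a' = (1) - ((2/3)*sqrt(3))*i. At the order-1 pole a set g(ξ) = (ξ - a)*f(ξ) = [(ξ + 3)**(-2)] / (ξ - a').
Simple pole: residue = g(a) at a = (1) + ((2/3)*sqrt(3))*i, which is (-9/676) - ((33/2704)*sqrt(3))*i.
List the singular points by increasing real part (a conjugate pair: the negative imaginary part first).

Radius of convergence at 0: (1/3)*sqrt(21).
At -3: a pole of order 2; residue 9/338.
At (1) - ((2/3)*sqrt(3))*i: a pole of order 1; residue (-9/676) + ((33/2704)*sqrt(3))*i.
At (1) + ((2/3)*sqrt(3))*i: a pole of order 1; residue (-9/676) - ((33/2704)*sqrt(3))*i.


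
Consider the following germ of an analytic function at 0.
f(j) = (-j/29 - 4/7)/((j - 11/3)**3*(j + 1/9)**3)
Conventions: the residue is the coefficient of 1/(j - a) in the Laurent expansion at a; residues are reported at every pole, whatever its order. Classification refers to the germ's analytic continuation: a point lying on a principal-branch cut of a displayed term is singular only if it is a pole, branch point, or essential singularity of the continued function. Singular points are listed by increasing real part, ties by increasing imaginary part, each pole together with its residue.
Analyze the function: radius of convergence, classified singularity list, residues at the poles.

Radius of convergence at 0: 1/9.
At -1/9: a pole of order 3; residue 19683/3989356.
At 11/3: a pole of order 3; residue -19683/3989356.

Denominator factor (j + 1/9)^3: pole of order 3 at -1/9, modulus 1/9.
Denominator factor (j - 11/3)^3: pole of order 3 at 11/3, modulus 11/3.
The radius of convergence is the smallest modulus among the singular points: 1/9.
At the order-3 pole -1/9 set g(j) = (j - (-1/9))^3*f(j) = (-j/29 - 4/7)/(j - 11/3)**3.
Order-3 pole: residue = g''(a)/2; g''(-1/9) = 19683/1994678, so the residue is 19683/3989356.
At the order-3 pole 11/3 set g(j) = (j - (11/3))^3*f(j) = (-j/29 - 4/7)/(j + 1/9)**3.
Order-3 pole: residue = g''(a)/2; g''(11/3) = -19683/1994678, so the residue is -19683/3989356.
List the singular points by increasing real part (a conjugate pair: the negative imaginary part first).


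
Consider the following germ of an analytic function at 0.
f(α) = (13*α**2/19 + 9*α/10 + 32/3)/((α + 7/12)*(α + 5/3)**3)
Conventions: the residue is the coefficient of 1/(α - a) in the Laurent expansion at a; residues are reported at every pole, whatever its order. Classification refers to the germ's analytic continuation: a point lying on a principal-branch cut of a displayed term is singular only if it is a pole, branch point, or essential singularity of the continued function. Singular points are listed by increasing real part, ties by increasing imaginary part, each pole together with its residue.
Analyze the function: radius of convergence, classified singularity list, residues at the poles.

Radius of convergence at 0: 7/12.
At -5/3: a pole of order 3; residue -1703076/208715.
At -7/12: a pole of order 1; residue 1703076/208715.

Denominator factor (α + 5/3)^3: pole of order 3 at -5/3, modulus 5/3.
Denominator factor (α + 7/12): pole of order 1 at -7/12, modulus 7/12.
The radius of convergence is the smallest modulus among the singular points: 7/12.
At the order-3 pole -5/3 set g(α) = (α - (-5/3))^3*f(α) = (13*α**2/19 + 9*α/10 + 32/3)/(α + 7/12).
Order-3 pole: residue = g''(a)/2; g''(-5/3) = -3406152/208715, so the residue is -1703076/208715.
At the order-1 pole -7/12 set g(α) = (α - (-7/12))*f(α) = (13*α**2/19 + 9*α/10 + 32/3)/(α + 5/3)**3.
Simple pole: residue = g(a) at a = -7/12, which is 1703076/208715.
List the singular points by increasing real part (a conjugate pair: the negative imaginary part first).


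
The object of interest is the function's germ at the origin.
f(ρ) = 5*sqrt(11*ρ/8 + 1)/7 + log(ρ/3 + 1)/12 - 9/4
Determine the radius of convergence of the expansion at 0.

The radius of convergence is 8/11.

Branch term (5/7)*sqrt(1 - ρ/(-8/11)): its argument vanishes at ρ = -8/11, a square-root branch point, modulus 8/11.
Branch term (1/12)*log(1 - ρ/(-3)): its argument vanishes at ρ = -3, a logarithmic branch point, modulus 3.
The radius of convergence is the smallest modulus among the singular points: 8/11.


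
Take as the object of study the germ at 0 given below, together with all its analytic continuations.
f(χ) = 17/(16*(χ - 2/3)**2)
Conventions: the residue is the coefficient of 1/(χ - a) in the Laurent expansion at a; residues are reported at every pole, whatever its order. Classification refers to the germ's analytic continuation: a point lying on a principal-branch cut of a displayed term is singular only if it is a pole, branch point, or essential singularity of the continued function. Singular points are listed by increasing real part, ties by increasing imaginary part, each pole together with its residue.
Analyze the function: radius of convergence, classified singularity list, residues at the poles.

Radius of convergence at 0: 2/3.
At 2/3: a pole of order 2; residue 0.

Denominator factor (χ - 2/3)^2: pole of order 2 at 2/3, modulus 2/3.
The radius of convergence is the smallest modulus among the singular points: 2/3.
At the order-2 pole 2/3 set g(χ) = (χ - (2/3))^2*f(χ) = 17/16.
Order-2 pole: residue = g'(a); g'(2/3) = 0, so the residue is 0.


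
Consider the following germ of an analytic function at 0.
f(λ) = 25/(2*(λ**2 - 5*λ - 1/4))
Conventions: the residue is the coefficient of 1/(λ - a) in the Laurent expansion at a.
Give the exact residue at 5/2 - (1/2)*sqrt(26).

The residue is -(25/52)*sqrt(26).

The factor λ**2 - 5*λ - 1/4 splits as (λ - a)(λ - a') with a = 5/2 - (1/2)*sqrt(26), a' = 5/2 + (1/2)*sqrt(26). At the order-1 pole a set g(λ) = (λ - a)*f(λ) = [25/2] / (λ - a').
Simple pole: residue = g(a) at a = 5/2 - (1/2)*sqrt(26), which is -(25/52)*sqrt(26).


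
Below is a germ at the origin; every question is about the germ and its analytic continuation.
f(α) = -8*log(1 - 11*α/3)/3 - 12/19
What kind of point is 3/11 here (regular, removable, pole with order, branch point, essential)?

The term (-8/3)*log(1 - α/(3/11)) has argument 1 - 3/11/(3/11) = 0 at 3/11: a logarithmic (infinitely-sheeted) branch point; the remaining terms are analytic or single-valued there.

The point is a logarithmic branch point.


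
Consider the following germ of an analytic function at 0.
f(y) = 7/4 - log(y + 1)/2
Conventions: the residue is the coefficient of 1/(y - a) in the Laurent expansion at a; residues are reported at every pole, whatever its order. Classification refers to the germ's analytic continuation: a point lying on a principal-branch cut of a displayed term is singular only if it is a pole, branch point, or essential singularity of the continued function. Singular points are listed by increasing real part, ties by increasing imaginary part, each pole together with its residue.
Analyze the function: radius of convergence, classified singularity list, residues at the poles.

Radius of convergence at 0: 1.
At -1: a logarithmic branch point.

Branch term (-1/2)*log(1 - y/(-1)): its argument vanishes at y = -1, a logarithmic branch point, modulus 1.
The radius of convergence is the smallest modulus among the singular points: 1.


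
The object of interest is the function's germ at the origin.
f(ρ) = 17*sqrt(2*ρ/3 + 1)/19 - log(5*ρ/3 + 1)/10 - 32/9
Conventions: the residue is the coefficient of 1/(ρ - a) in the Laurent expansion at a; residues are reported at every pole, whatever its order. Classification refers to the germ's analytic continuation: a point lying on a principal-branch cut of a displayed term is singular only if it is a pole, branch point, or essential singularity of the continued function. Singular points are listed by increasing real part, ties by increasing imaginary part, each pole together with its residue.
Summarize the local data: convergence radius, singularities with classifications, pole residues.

Radius of convergence at 0: 3/5.
At -3/2: an algebraic (square-root) branch point.
At -3/5: a logarithmic branch point.

Branch term (-1/10)*log(1 - ρ/(-3/5)): its argument vanishes at ρ = -3/5, a logarithmic branch point, modulus 3/5.
Branch term (17/19)*sqrt(1 - ρ/(-3/2)): its argument vanishes at ρ = -3/2, a square-root branch point, modulus 3/2.
The radius of convergence is the smallest modulus among the singular points: 3/5.
List the singular points by increasing real part (a conjugate pair: the negative imaginary part first).


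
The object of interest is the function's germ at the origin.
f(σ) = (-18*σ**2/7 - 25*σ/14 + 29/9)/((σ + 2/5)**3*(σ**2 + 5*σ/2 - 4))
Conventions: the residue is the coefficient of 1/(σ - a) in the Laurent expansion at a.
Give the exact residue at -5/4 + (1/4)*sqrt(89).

The factor σ**2 + 5*σ/2 - 4 splits as (σ - a)(σ - a') with a = -5/4 + (1/4)*sqrt(89), a' = -5/4 - (1/4)*sqrt(89). At the order-1 pole a set g(σ) = (σ - a)*f(σ) = [(-18*σ**2/7 - 25*σ/14 + 29/9)/(σ + 2/5)**3] / (σ - a').
Simple pole: residue = g(a) at a = -5/4 + (1/4)*sqrt(89), which is -121098125/892866744 + (145229375/79465140216)*sqrt(89).

The residue is -121098125/892866744 + (145229375/79465140216)*sqrt(89).


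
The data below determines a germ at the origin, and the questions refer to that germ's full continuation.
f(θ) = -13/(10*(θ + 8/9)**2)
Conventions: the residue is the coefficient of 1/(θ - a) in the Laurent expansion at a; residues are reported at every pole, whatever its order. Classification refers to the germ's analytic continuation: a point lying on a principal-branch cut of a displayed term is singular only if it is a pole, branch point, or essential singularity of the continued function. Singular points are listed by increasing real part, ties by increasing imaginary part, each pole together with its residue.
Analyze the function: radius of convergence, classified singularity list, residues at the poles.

Denominator factor (θ + 8/9)^2: pole of order 2 at -8/9, modulus 8/9.
The radius of convergence is the smallest modulus among the singular points: 8/9.
At the order-2 pole -8/9 set g(θ) = (θ - (-8/9))^2*f(θ) = -13/10.
Order-2 pole: residue = g'(a); g'(-8/9) = 0, so the residue is 0.

Radius of convergence at 0: 8/9.
At -8/9: a pole of order 2; residue 0.


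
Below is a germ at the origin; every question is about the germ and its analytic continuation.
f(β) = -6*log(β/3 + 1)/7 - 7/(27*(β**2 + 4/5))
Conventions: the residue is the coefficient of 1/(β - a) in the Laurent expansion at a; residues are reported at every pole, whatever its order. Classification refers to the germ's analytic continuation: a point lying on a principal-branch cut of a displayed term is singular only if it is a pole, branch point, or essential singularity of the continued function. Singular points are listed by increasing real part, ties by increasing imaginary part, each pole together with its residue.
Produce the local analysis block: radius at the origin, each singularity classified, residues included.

Radius of convergence at 0: (2/5)*sqrt(5).
At -3: a logarithmic branch point.
At -((2/5)*sqrt(5))*i: a pole of order 1; residue -((7/108)*sqrt(5))*i.
At ((2/5)*sqrt(5))*i: a pole of order 1; residue ((7/108)*sqrt(5))*i.

Denominator factor (β**2 + 4/5): discriminant -16/5, complex-conjugate roots ((2/5)*sqrt(5))*i and -((2/5)*sqrt(5))*i; poles of order 1, moduli (2/5)*sqrt(5) and (2/5)*sqrt(5).
Branch term (-6/7)*log(1 - β/(-3)): its argument vanishes at β = -3, a logarithmic branch point, modulus 3.
The radius of convergence is the smallest modulus among the singular points: (2/5)*sqrt(5).
The branch term is analytic at -((2/5)*sqrt(5))*i and contributes nothing to the residue; only the rational part matters.
The factor β**2 + 4/5 splits as (β - a)(β - a') with a = -((2/5)*sqrt(5))*i, a' = ((2/5)*sqrt(5))*i. At the order-1 pole a set g(β) = (β - a)*(rational part) = [-7/27] / (β - a').
Simple pole: residue = g(a) at a = -((2/5)*sqrt(5))*i, which is -((7/108)*sqrt(5))*i.
The branch term is analytic at ((2/5)*sqrt(5))*i and contributes nothing to the residue; only the rational part matters.
The factor β**2 + 4/5 splits as (β - a)(β - a') with a = ((2/5)*sqrt(5))*i, a' = -((2/5)*sqrt(5))*i. At the order-1 pole a set g(β) = (β - a)*(rational part) = [-7/27] / (β - a').
Simple pole: residue = g(a) at a = ((2/5)*sqrt(5))*i, which is ((7/108)*sqrt(5))*i.
List the singular points by increasing real part (a conjugate pair: the negative imaginary part first).
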